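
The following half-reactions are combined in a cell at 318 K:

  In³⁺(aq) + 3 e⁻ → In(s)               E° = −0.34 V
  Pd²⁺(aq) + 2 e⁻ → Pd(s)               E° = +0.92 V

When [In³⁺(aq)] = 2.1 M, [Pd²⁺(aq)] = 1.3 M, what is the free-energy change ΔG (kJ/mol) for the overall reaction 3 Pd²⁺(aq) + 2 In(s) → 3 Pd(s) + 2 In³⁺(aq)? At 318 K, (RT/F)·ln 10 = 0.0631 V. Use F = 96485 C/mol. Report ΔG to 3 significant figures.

With Pd²⁺/Pd reduced at the cathode, E°cell = +0.92 − (−0.34) = +1.26 V and n = 6.
Here Q = [In³⁺(aq)]^2 / [Pd²⁺(aq)]^3 = 2.01 (log Q = 0.303), giving E = +1.26 − (0.0631/6)·(0.303) = +1.2568 V.
Finally ΔG = −nFE = −(6)(96485 C/mol)(+1.2568 V) = −728 kJ/mol.

−728 kJ/mol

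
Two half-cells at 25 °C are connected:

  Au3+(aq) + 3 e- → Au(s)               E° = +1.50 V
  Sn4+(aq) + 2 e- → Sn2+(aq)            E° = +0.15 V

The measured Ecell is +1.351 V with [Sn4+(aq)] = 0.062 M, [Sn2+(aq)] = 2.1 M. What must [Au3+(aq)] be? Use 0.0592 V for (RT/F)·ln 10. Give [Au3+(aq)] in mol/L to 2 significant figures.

0.0057 M

The Au³⁺/Au couple has the larger reduction potential, so it is the cathode: E°cell = +1.50 − (+0.15) = +1.35 V and n = 6.
Since E = E° − (0.0592/n)·log Q, log Q = n(E° − E)/0.0592 = −0.101.
For 2 Au3+(aq) + 3 Sn2+(aq) → 2 Au(s) + 3 Sn4+(aq), the reaction quotient is Q = [Sn4+(aq)]^3 / ([Au3+(aq)]^2·[Sn2+(aq)]^3).
Solving for the unknown gives log [Au3+(aq)] = −2.244, so [Au3+(aq)] ≈ 0.0057 M.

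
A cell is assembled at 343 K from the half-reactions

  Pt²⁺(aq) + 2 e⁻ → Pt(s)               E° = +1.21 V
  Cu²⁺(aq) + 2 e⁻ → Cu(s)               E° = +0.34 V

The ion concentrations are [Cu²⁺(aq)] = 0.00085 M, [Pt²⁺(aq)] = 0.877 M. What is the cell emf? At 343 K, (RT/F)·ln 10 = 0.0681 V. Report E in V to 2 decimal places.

Since E°(Pt²⁺/Pt) > E°(Cu²⁺/Cu), Pt²⁺/Pt serves as the cathode.
E°cell = E°cat − E°an = +1.21 − (+0.34) = +0.87 V; n = 2.
Balancing gives Pt²⁺(aq) + Cu(s) → Pt(s) + Cu²⁺(aq); hence Q = [Cu²⁺(aq)] / [Pt²⁺(aq)] = 0.000969 (log Q = −3.014).
E = E° − (0.0681/n)·log Q = +0.87 − (0.0681/2)(−3.014) = +0.97 V.

+0.97 V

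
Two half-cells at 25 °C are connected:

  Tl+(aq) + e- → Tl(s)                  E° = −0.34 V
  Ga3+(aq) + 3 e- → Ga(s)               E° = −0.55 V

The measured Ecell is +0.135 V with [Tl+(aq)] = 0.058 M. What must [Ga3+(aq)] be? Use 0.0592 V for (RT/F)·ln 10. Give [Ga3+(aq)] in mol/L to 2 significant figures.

1.2 M

The Tl⁺/Tl couple has the larger reduction potential, so it is the cathode: E°cell = −0.34 − (−0.55) = +0.21 V and n = 3.
Since E = E° − (0.0592/n)·log Q, log Q = n(E° − E)/0.0592 = 3.801.
For 3 Tl+(aq) + Ga(s) → 3 Tl(s) + Ga3+(aq), the reaction quotient is Q = [Ga3+(aq)] / [Tl+(aq)]^3.
Solving for the unknown gives log [Ga3+(aq)] = 0.091, so [Ga3+(aq)] ≈ 1.2 M.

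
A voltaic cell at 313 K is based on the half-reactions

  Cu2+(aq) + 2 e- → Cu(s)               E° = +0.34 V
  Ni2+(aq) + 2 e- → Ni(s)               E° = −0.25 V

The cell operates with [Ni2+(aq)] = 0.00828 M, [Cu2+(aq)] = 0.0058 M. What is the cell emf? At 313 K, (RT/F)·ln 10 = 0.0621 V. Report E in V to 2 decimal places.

+0.59 V

The Cu²⁺/Cu couple has the more positive E°, so it is the cathode; Ni²⁺/Ni is the anode.
E°cell = +0.34 − (−0.25) = +0.59 V, with n = 2 electrons transferred.
Balancing gives Cu2+(aq) + Ni(s) → Cu(s) + Ni2+(aq); hence Q = [Ni2+(aq)] / [Cu2+(aq)] = 1.43 (log Q = 0.155).
Applying E = E° − (RT ln10/nF)·log Q gives +0.59 − (0.0621/2)(0.155) = +0.59 V.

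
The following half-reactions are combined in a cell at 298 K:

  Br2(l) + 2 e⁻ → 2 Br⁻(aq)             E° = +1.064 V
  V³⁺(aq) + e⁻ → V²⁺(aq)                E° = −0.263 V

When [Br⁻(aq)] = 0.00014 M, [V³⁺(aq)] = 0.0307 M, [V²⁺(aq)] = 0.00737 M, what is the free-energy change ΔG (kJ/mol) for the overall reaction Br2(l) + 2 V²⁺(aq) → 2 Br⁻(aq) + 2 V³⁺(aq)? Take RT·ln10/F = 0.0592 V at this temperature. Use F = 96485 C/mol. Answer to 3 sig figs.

The standard cell potential is +1.064 − (−0.263) = +1.327 V, with n = 2 electrons in the balanced equation.
Here Q = ([Br⁻(aq)]^2·[V³⁺(aq)]^2) / [V²⁺(aq)]^2 = 3.4×10^−7 (log Q = −6.468), giving E = +1.327 − (0.0592/2)·(−6.468) = +1.5185 V.
Finally ΔG = −nFE = −(2)(96485 C/mol)(+1.5185 V) = −293 kJ/mol.

−293 kJ/mol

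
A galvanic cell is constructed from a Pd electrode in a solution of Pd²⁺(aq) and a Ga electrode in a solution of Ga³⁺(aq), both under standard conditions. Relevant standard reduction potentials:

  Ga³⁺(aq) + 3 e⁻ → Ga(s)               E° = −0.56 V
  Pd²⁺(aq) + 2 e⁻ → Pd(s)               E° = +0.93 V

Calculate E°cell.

Of the two couples in this cell, the one with the more positive reduction potential is reduced at the cathode: here that is Pd²⁺/Pd (+0.93 V); Ga³⁺/Ga (−0.56 V) is the anode.
E°cell = E°(cathode) − E°(anode) = +0.93 − (−0.56) = +1.49 V.

+1.49 V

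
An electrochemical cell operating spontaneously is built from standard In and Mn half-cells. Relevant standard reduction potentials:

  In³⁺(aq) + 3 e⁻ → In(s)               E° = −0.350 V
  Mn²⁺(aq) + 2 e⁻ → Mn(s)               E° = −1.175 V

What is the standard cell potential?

Of the two couples in this cell, the one with the more positive reduction potential is reduced at the cathode: here that is In³⁺/In (−0.350 V); Mn²⁺/Mn (−1.175 V) is the anode.
E°cell = E°(cathode) − E°(anode) = −0.350 − (−1.175) = +0.825 V.

+0.825 V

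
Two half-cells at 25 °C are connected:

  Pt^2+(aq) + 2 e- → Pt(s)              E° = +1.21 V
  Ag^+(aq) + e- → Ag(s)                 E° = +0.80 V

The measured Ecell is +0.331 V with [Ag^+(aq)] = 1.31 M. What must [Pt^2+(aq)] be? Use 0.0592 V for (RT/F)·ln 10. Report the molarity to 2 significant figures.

0.0037 M

The Pt²⁺/Pt couple has the larger reduction potential, so it is the cathode: E°cell = +1.21 − (+0.80) = +0.41 V and n = 2.
Since E = E° − (0.0592/n)·log Q, log Q = n(E° − E)/0.0592 = 2.669.
Balancing electrons gives Pt^2+(aq) + 2 Ag(s) → Pt(s) + 2 Ag^+(aq); thus Q = [Ag^+(aq)]^2 / [Pt^2+(aq)].
Substituting the known concentrations and solving, log [Pt^2+(aq)] = −2.434 and [Pt^2+(aq)] = 0.0037 M.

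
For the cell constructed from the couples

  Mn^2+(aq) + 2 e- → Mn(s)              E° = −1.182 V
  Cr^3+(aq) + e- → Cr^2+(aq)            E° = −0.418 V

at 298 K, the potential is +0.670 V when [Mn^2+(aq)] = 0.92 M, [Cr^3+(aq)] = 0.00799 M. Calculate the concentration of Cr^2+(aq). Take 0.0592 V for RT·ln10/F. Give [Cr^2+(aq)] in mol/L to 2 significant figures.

Cr³⁺/Cr²⁺ is the cathode (higher E°); E°cell = −0.418 − (−1.182) = +0.764 V with n = 2.
Rearranging E = E° − (0.0592/n)·log Q gives log Q = 2(+0.764 − (+0.670))/0.0592 = 3.176.
For 2 Cr^3+(aq) + Mn(s) → 2 Cr^2+(aq) + Mn^2+(aq), the reaction quotient is Q = ([Cr^2+(aq)]^2·[Mn^2+(aq)]) / [Cr^3+(aq)]^2.
Substituting the known concentrations and solving, log [Cr^2+(aq)] = −0.491 and [Cr^2+(aq)] = 0.32 M.

0.32 M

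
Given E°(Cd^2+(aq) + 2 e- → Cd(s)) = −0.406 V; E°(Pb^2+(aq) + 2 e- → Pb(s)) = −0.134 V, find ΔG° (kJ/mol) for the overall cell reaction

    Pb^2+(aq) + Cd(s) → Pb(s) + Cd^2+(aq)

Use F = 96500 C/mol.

−52.5 kJ/mol

In the reaction as written Pb^2+(aq) is reduced, so the Pb²⁺/Pb couple is the cathode and Cd²⁺/Cd is the anode.
E°cell = −0.134 − (−0.406) = +0.272 V; balancing electrons gives n = 2.
ΔG° = −nFE°cell = −(2)(96500)(+0.272) J/mol = −52.5 kJ/mol.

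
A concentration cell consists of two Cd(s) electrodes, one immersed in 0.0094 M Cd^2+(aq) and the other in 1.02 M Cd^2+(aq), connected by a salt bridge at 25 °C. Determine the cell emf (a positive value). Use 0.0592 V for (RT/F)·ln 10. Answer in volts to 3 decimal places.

For a concentration cell E°cell = 0, since both electrodes use the same couple.
The compartment with the higher Cd^2+(aq) concentration (1.02 M) acts as the cathode; ions are reduced there and produced at the dilute (0.0094 M) anode.
With n = 2, Ecell = −(0.0592/2)·log([dilute]/[conc]) = −(0.0592/2)·log(0.0094/1.02) = +0.060 V.

0.060 V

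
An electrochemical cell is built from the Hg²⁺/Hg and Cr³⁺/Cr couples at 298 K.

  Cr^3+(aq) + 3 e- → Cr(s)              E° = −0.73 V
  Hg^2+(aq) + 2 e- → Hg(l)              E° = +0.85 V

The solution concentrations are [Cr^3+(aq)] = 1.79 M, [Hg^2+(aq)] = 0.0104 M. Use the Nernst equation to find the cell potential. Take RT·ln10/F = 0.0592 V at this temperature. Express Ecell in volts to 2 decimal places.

+1.52 V

Hg²⁺/Hg is reduced (cathode, E° = +0.85 V) and Cr³⁺/Cr is oxidized (anode).
The standard potential is +0.85 − (−0.73) = +1.58 V and the balanced reaction transfers n = 6 electrons.
For the overall reaction 3 Hg^2+(aq) + 2 Cr(s) → 3 Hg(l) + 2 Cr^3+(aq), Q = [Cr^3+(aq)]^2 / [Hg^2+(aq)]^3 = 2.85×10^6, giving log Q = 6.455.
By the Nernst equation, E = +1.58 − (0.0592/6)·(6.455) = +1.52 V.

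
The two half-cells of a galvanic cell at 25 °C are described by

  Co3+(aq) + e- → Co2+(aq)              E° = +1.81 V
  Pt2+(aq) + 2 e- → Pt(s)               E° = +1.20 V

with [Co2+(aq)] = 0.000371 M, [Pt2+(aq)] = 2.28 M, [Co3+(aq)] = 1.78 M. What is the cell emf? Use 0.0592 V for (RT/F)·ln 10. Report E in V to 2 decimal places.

Since E°(Co³⁺/Co²⁺) > E°(Pt²⁺/Pt), Co³⁺/Co²⁺ serves as the cathode.
E°cell = E°cat − E°an = +1.81 − (+1.20) = +0.61 V; n = 2.
Balancing gives 2 Co3+(aq) + Pt(s) → 2 Co2+(aq) + Pt2+(aq); hence Q = ([Co2+(aq)]^2·[Pt2+(aq)]) / [Co3+(aq)]^2 = 9.9×10^−8 (log Q = −7.004).
E = E° − (0.0592/n)·log Q = +0.61 − (0.0592/2)(−7.004) = +0.82 V.

+0.82 V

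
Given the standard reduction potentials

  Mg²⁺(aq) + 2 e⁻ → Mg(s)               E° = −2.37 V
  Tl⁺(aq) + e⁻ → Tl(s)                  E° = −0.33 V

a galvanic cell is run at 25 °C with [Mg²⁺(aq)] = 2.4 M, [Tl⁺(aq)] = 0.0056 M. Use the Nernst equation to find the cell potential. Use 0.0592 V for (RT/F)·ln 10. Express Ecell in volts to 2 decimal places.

The Tl⁺/Tl couple has the more positive E°, so it is the cathode; Mg²⁺/Mg is the anode.
E°cell = −0.33 − (−2.37) = +2.04 V, with n = 2 electrons transferred.
Balancing gives 2 Tl⁺(aq) + Mg(s) → 2 Tl(s) + Mg²⁺(aq); hence Q = [Mg²⁺(aq)] / [Tl⁺(aq)]^2 = 7.65×10^4 (log Q = 4.884).
E = E° − (0.0592/n)·log Q = +2.04 − (0.0592/2)(4.884) = +1.90 V.

+1.90 V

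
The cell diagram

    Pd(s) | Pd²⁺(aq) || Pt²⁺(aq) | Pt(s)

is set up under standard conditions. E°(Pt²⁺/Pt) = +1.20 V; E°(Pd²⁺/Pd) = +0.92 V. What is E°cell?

By convention the left-hand electrode in cell notation is the anode (oxidation) and the right-hand electrode is the cathode (reduction).
E°cell = E°(right) − E°(left) = +1.20 − (+0.92) = +0.28 V.

+0.28 V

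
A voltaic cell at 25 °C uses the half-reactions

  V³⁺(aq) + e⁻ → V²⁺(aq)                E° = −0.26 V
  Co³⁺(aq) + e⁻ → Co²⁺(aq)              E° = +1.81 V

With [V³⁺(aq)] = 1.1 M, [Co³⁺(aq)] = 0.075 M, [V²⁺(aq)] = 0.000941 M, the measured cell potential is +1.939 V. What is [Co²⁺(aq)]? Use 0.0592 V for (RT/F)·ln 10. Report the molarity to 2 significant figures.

Co³⁺/Co²⁺ is the cathode (higher E°); E°cell = +1.81 − (−0.26) = +2.07 V with n = 1.
Since E = E° − (0.0592/n)·log Q, log Q = n(E° − E)/0.0592 = 2.213.
For Co³⁺(aq) + V²⁺(aq) → Co²⁺(aq) + V³⁺(aq), the reaction quotient is Q = ([Co²⁺(aq)]·[V³⁺(aq)]) / ([Co³⁺(aq)]·[V²⁺(aq)]).
Solving for the unknown gives log [Co²⁺(aq)] = −1.980, so [Co²⁺(aq)] ≈ 0.010 M.

0.010 M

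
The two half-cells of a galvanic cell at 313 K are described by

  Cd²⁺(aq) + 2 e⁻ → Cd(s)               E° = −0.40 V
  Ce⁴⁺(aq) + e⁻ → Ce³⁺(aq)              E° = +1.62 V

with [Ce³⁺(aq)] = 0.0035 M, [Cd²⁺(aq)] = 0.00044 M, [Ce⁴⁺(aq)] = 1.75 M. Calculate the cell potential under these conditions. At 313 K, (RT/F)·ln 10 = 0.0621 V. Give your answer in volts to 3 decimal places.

+2.292 V

Ce⁴⁺/Ce³⁺ is reduced (cathode, E° = +1.62 V) and Cd²⁺/Cd is oxidized (anode).
E°cell = E°cat − E°an = +1.62 − (−0.40) = +2.02 V; n = 2.
The balanced reaction is 2 Ce⁴⁺(aq) + Cd(s) → 2 Ce³⁺(aq) + Cd²⁺(aq), so Q = ([Ce³⁺(aq)]^2·[Cd²⁺(aq)]) / [Ce⁴⁺(aq)]^2 = 1.76×10^−9 and log Q = −8.754.
E = E° − (0.0621/n)·log Q = +2.02 − (0.0621/2)(−8.754) = +2.292 V.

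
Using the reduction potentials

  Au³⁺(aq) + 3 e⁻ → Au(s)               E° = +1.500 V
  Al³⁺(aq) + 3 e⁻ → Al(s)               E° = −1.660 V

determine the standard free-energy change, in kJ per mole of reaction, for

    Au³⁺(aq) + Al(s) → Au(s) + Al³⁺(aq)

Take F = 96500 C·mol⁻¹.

−915 kJ/mol

In the reaction as written Au³⁺(aq) is reduced, so the Au³⁺/Au couple is the cathode and Al³⁺/Al is the anode.
E°cell = +1.500 − (−1.660) = +3.160 V; balancing electrons gives n = 3.
ΔG° = −nFE°cell = −(3)(96500)(+3.160) J/mol = −915 kJ/mol.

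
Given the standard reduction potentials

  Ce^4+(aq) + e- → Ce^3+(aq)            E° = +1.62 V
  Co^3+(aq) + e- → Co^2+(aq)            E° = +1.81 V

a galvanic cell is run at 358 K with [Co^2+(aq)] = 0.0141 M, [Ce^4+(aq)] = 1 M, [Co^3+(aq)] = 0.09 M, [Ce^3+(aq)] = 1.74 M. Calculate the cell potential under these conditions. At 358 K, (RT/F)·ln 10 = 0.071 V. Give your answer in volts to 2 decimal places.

+0.26 V

The Co³⁺/Co²⁺ couple has the more positive E°, so it is the cathode; Ce⁴⁺/Ce³⁺ is the anode.
E°cell = +1.81 − (+1.62) = +0.19 V, with n = 1 electron transferred.
The balanced reaction is Co^3+(aq) + Ce^3+(aq) → Co^2+(aq) + Ce^4+(aq), so Q = ([Co^2+(aq)]·[Ce^4+(aq)]) / ([Co^3+(aq)]·[Ce^3+(aq)]) = 0.09 and log Q = −1.046.
By the Nernst equation, E = +0.19 − (0.071/1)·(−1.046) = +0.26 V.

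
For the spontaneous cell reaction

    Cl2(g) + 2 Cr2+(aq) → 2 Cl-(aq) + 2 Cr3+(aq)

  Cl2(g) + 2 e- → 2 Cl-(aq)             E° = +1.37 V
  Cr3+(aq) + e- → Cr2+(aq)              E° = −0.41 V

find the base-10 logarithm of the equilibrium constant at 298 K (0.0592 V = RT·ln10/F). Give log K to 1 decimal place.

log K = 60.1

The Cl₂/Cl⁻ couple is reduced (cathode); E°cell = +1.37 − (−0.41) = +1.78 V with n = 2.
At equilibrium E = 0, so log K = nE°cell / 0.0592 = (2)(+1.78) / 0.0592 = 60.1.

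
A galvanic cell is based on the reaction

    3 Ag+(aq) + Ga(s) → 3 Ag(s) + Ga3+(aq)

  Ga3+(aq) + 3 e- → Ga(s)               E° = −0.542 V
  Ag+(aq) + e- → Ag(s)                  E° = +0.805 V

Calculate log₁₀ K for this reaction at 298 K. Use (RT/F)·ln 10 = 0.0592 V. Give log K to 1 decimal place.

The Ag⁺/Ag couple is reduced (cathode); E°cell = +0.805 − (−0.542) = +1.347 V with n = 3.
At equilibrium E = 0, so log K = nE°cell / 0.0592 = (3)(+1.347) / 0.0592 = 68.3.

log K = 68.3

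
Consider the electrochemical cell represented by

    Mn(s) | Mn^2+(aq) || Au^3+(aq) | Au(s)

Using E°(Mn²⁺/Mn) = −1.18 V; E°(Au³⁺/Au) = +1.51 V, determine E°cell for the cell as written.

+2.69 V

By convention the left-hand electrode in cell notation is the anode (oxidation) and the right-hand electrode is the cathode (reduction).
E°cell = E°(right) − E°(left) = +1.51 − (−1.18) = +2.69 V.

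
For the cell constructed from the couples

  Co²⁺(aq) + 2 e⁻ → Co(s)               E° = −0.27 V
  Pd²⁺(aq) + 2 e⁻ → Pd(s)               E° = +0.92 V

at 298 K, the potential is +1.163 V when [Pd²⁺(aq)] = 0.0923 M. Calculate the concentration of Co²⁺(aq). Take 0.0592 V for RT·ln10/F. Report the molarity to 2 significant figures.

0.75 M

Pd²⁺/Pd is the cathode (higher E°); E°cell = +0.92 − (−0.27) = +1.19 V with n = 2.
Since E = E° − (0.0592/n)·log Q, log Q = n(E° − E)/0.0592 = 0.912.
For Pd²⁺(aq) + Co(s) → Pd(s) + Co²⁺(aq), the reaction quotient is Q = [Co²⁺(aq)] / [Pd²⁺(aq)].
Substituting the known concentrations and solving, log [Co²⁺(aq)] = −0.123 and [Co²⁺(aq)] = 0.75 M.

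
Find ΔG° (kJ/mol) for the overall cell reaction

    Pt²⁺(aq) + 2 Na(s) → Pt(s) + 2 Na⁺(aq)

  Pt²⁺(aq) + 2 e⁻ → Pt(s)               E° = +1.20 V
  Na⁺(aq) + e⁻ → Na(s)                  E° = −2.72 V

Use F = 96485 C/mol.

−756 kJ/mol

In the reaction as written Pt²⁺(aq) is reduced, so the Pt²⁺/Pt couple is the cathode and Na⁺/Na is the anode.
E°cell = +1.20 − (−2.72) = +3.92 V; balancing electrons gives n = 2.
ΔG° = −nFE°cell = −(2)(96485)(+3.92) J/mol = −756 kJ/mol.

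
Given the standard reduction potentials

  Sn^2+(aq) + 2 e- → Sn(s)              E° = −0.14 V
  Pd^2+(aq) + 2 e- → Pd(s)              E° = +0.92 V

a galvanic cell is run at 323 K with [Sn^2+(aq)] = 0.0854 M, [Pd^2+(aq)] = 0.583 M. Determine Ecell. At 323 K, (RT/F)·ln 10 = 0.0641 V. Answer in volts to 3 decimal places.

Pd²⁺/Pd is reduced (cathode, E° = +0.92 V) and Sn²⁺/Sn is oxidized (anode).
The standard potential is +0.92 − (−0.14) = +1.06 V and the balanced reaction transfers n = 2 electrons.
For the overall reaction Pd^2+(aq) + Sn(s) → Pd(s) + Sn^2+(aq), Q = [Sn^2+(aq)] / [Pd^2+(aq)] = 0.146, giving log Q = −0.834.
E = E° − (0.0641/n)·log Q = +1.06 − (0.0641/2)(−0.834) = +1.087 V.

+1.087 V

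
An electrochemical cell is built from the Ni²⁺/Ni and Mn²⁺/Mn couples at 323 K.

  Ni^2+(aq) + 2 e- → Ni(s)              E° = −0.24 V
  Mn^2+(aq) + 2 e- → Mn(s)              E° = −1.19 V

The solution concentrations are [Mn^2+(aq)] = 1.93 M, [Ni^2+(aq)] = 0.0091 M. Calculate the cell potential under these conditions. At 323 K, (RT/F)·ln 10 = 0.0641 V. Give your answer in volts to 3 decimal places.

The Ni²⁺/Ni couple has the more positive E°, so it is the cathode; Mn²⁺/Mn is the anode.
The standard potential is −0.24 − (−1.19) = +0.95 V and the balanced reaction transfers n = 2 electrons.
Balancing gives Ni^2+(aq) + Mn(s) → Ni(s) + Mn^2+(aq); hence Q = [Mn^2+(aq)] / [Ni^2+(aq)] = 212 (log Q = 2.327).
Applying E = E° − (RT ln10/nF)·log Q gives +0.95 − (0.0641/2)(2.327) = +0.875 V.

+0.875 V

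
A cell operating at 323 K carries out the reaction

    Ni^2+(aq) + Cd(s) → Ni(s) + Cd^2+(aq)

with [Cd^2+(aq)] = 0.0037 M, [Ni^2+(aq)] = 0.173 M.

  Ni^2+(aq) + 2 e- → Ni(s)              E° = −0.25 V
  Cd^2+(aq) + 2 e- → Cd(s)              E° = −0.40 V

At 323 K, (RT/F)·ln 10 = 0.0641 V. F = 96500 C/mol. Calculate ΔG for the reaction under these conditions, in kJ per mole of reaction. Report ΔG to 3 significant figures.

−39.3 kJ/mol

With Ni²⁺/Ni reduced at the cathode, E°cell = −0.25 − (−0.40) = +0.15 V and n = 2.
Here Q = [Cd^2+(aq)] / [Ni^2+(aq)] = 0.0214 (log Q = −1.670), giving E = +0.15 − (0.0641/2)·(−1.670) = +0.2035 V.
Finally ΔG = −nFE = −(2)(96500 C/mol)(+0.2035 V) = −39.3 kJ/mol.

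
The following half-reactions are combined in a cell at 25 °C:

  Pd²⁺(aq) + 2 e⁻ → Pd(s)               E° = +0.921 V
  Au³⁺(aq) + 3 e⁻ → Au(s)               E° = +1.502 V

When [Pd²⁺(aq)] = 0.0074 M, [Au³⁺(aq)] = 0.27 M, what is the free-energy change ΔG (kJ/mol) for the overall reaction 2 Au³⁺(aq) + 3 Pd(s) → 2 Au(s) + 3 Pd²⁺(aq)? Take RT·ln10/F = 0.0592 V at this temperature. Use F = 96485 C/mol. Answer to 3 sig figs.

E°cell = +1.502 − (+0.921) = +0.581 V; the balanced reaction transfers n = 6 electrons.
The reaction quotient is [Pd²⁺(aq)]^3 / [Au³⁺(aq)]^2 = 5.56×10^−6; by Nernst, E = +0.581 − (0.0592/6)(−5.255) = +0.6328 V.
ΔG = −nFE = −(6)(96485)(+0.6328) J/mol = −366 kJ/mol.

−366 kJ/mol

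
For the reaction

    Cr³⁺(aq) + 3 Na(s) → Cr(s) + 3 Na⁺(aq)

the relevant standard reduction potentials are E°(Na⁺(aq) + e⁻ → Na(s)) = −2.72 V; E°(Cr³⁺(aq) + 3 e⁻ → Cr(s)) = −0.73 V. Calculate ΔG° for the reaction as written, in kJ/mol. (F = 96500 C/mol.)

−576 kJ/mol

In the reaction as written Cr³⁺(aq) is reduced, so the Cr³⁺/Cr couple is the cathode and Na⁺/Na is the anode.
E°cell = −0.73 − (−2.72) = +1.99 V; balancing electrons gives n = 3.
ΔG° = −nFE°cell = −(3)(96500)(+1.99) J/mol = −576 kJ/mol.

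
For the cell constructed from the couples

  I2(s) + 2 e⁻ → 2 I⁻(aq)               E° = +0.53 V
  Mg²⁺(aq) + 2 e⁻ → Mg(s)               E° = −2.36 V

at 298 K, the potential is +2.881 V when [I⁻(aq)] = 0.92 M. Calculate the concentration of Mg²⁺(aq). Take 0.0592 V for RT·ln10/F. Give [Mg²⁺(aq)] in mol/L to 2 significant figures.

2.4 M

I₂/I⁻ is the cathode (higher E°); E°cell = +0.53 − (−2.36) = +2.89 V with n = 2.
From the Nernst equation, log Q = n(E° − E)/0.0592 = 2·(+2.89 − (+2.881))/0.0592 = 0.304.
The balanced reaction is I2(s) + Mg(s) → 2 I⁻(aq) + Mg²⁺(aq), so Q = [I⁻(aq)]^2·[Mg²⁺(aq)].
Substituting the known concentrations and solving, log [Mg²⁺(aq)] = 0.376 and [Mg²⁺(aq)] = 2.4 M.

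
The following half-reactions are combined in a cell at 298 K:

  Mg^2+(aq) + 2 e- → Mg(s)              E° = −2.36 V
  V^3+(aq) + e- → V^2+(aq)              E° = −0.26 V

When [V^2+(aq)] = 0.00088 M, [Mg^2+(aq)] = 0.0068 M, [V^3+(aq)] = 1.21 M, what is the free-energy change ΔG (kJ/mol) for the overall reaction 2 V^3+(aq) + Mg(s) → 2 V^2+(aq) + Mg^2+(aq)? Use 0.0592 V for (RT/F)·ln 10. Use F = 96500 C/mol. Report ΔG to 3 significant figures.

The standard cell potential is −0.26 − (−2.36) = +2.10 V, with n = 2 electrons in the balanced equation.
The reaction quotient is ([V^2+(aq)]^2·[Mg^2+(aq)]) / [V^3+(aq)]^2 = 3.6×10^−9; by Nernst, E = +2.10 − (0.0592/2)(−8.444) = +2.3499 V.
ΔG = −nFE = −(2)(96500)(+2.3499) J/mol = −454 kJ/mol.

−454 kJ/mol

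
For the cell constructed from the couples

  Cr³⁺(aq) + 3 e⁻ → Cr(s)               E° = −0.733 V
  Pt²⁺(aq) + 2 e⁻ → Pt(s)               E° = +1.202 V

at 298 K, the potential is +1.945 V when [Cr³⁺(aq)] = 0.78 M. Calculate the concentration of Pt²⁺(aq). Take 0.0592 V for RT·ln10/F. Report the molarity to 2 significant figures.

Pt²⁺/Pt is the cathode (higher E°); E°cell = +1.202 − (−0.733) = +1.935 V with n = 6.
Since E = E° − (0.0592/n)·log Q, log Q = n(E° − E)/0.0592 = −1.014.
Balancing electrons gives 3 Pt²⁺(aq) + 2 Cr(s) → 3 Pt(s) + 2 Cr³⁺(aq); thus Q = [Cr³⁺(aq)]^2 / [Pt²⁺(aq)]^3.
Substituting the known concentrations and solving, log [Pt²⁺(aq)] = 0.266 and [Pt²⁺(aq)] = 1.8 M.

1.8 M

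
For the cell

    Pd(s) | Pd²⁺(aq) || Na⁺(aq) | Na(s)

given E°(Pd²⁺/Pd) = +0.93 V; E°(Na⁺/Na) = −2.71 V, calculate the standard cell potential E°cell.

By convention the left-hand electrode in cell notation is the anode (oxidation) and the right-hand electrode is the cathode (reduction).
E°cell = E°(right) − E°(left) = −2.71 − (+0.93) = −3.64 V.
The negative sign shows that, as written, the cell would require an external voltage to drive the reaction.

−3.64 V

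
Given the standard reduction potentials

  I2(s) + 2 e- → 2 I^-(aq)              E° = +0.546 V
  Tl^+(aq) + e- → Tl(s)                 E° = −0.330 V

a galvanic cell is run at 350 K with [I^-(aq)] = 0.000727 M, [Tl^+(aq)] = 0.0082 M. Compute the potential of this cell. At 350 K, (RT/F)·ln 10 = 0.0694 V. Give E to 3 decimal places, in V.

The I₂/I⁻ couple has the more positive E°, so it is the cathode; Tl⁺/Tl is the anode.
The standard potential is +0.546 − (−0.330) = +0.876 V and the balanced reaction transfers n = 2 electrons.
For the overall reaction I2(s) + 2 Tl(s) → 2 I^-(aq) + 2 Tl^+(aq), Q = [I^-(aq)]^2·[Tl^+(aq)]^2 = 3.55×10^−11, giving log Q = −10.449.
E = E° − (0.0694/n)·log Q = +0.876 − (0.0694/2)(−10.449) = +1.239 V.

+1.239 V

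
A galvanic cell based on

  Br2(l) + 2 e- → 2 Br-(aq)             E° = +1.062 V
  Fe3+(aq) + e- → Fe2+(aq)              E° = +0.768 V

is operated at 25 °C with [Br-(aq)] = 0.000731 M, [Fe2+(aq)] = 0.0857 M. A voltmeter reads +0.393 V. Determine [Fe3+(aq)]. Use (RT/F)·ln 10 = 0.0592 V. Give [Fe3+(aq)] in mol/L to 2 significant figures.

2.5 M

The Br₂/Br⁻ couple has the larger reduction potential, so it is the cathode: E°cell = +1.062 − (+0.768) = +0.294 V and n = 2.
Rearranging E = E° − (0.0592/n)·log Q gives log Q = 2(+0.294 − (+0.393))/0.0592 = −3.345.
Balancing electrons gives Br2(l) + 2 Fe2+(aq) → 2 Br-(aq) + 2 Fe3+(aq); thus Q = ([Br-(aq)]^2·[Fe3+(aq)]^2) / [Fe2+(aq)]^2.
Isolating [Fe3+(aq)] in Q = 10^{−3.345} yields log [Fe3+(aq)] = 0.397, i.e. 2.5 M.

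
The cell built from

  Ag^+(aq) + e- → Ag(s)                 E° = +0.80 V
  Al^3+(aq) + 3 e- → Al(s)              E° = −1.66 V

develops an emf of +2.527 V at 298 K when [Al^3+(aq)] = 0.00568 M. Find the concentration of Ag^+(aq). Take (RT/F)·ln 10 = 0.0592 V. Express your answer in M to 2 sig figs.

The Ag⁺/Ag couple has the larger reduction potential, so it is the cathode: E°cell = +0.80 − (−1.66) = +2.46 V and n = 3.
Since E = E° − (0.0592/n)·log Q, log Q = n(E° − E)/0.0592 = −3.395.
For 3 Ag^+(aq) + Al(s) → 3 Ag(s) + Al^3+(aq), the reaction quotient is Q = [Al^3+(aq)] / [Ag^+(aq)]^3.
Substituting the known concentrations and solving, log [Ag^+(aq)] = 0.383 and [Ag^+(aq)] = 2.4 M.

2.4 M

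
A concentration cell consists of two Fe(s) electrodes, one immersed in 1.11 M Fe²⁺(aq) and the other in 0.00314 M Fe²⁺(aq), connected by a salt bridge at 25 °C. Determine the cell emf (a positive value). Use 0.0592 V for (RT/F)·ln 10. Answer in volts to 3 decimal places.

0.075 V

For a concentration cell E°cell = 0, since both electrodes use the same couple.
The compartment with the higher Fe²⁺(aq) concentration (1.11 M) acts as the cathode; ions are reduced there and produced at the dilute (0.00314 M) anode.
With n = 2, Ecell = −(0.0592/2)·log([dilute]/[conc]) = −(0.0592/2)·log(0.00314/1.11) = +0.075 V.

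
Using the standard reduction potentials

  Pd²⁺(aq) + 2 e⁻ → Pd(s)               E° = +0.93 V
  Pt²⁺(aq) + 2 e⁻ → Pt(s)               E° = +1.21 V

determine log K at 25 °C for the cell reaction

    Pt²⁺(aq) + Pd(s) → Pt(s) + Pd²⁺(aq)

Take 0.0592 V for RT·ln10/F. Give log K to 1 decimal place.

log K = 9.5

The Pt²⁺/Pt couple is reduced (cathode); E°cell = +1.21 − (+0.93) = +0.28 V with n = 2.
At equilibrium E = 0, so log K = nE°cell / 0.0592 = (2)(+0.28) / 0.0592 = 9.5.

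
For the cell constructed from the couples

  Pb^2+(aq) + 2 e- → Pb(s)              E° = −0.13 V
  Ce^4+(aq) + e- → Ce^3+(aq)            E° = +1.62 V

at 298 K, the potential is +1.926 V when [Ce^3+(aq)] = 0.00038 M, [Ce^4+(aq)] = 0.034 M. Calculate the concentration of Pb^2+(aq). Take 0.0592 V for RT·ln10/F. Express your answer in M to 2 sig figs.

0.0091 M

The Ce⁴⁺/Ce³⁺ couple has the larger reduction potential, so it is the cathode: E°cell = +1.62 − (−0.13) = +1.75 V and n = 2.
From the Nernst equation, log Q = n(E° − E)/0.0592 = 2·(+1.75 − (+1.926))/0.0592 = −5.946.
The balanced reaction is 2 Ce^4+(aq) + Pb(s) → 2 Ce^3+(aq) + Pb^2+(aq), so Q = ([Ce^3+(aq)]^2·[Pb^2+(aq)]) / [Ce^4+(aq)]^2.
Solving for the unknown gives log [Pb^2+(aq)] = −2.043, so [Pb^2+(aq)] ≈ 0.0091 M.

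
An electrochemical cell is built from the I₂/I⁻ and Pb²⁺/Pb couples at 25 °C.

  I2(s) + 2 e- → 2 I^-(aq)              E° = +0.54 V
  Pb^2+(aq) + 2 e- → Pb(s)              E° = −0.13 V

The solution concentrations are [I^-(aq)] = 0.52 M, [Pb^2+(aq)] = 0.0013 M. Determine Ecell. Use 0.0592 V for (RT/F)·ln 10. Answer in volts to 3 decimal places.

+0.772 V

Since E°(I₂/I⁻) > E°(Pb²⁺/Pb), I₂/I⁻ serves as the cathode.
E°cell = +0.54 − (−0.13) = +0.67 V, with n = 2 electrons transferred.
Balancing gives I2(s) + Pb(s) → 2 I^-(aq) + Pb^2+(aq); hence Q = [I^-(aq)]^2·[Pb^2+(aq)] = 0.000352 (log Q = −3.454).
By the Nernst equation, E = +0.67 − (0.0592/2)·(−3.454) = +0.772 V.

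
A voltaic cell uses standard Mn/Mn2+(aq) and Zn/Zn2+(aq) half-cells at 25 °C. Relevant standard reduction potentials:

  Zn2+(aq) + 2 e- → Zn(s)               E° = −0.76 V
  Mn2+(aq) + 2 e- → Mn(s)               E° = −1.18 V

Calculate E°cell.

+0.42 V

Of the two couples in this cell, the one with the more positive reduction potential is reduced at the cathode: here that is Zn²⁺/Zn (−0.76 V); Mn²⁺/Mn (−1.18 V) is the anode.
E°cell = E°(cathode) − E°(anode) = −0.76 − (−1.18) = +0.42 V.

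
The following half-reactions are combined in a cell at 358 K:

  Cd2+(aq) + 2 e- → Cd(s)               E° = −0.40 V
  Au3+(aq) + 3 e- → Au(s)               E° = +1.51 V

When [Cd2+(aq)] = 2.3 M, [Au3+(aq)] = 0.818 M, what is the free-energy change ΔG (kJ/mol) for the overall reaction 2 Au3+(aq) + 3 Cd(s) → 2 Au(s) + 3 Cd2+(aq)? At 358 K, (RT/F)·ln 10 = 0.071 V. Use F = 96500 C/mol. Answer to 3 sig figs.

−1100 kJ/mol

E°cell = +1.51 − (−0.40) = +1.91 V; the balanced reaction transfers n = 6 electrons.
Here Q = [Cd2+(aq)]^3 / [Au3+(aq)]^2 = 18.2 (log Q = 1.260), giving E = +1.91 − (0.071/6)·(1.260) = +1.8951 V.
Then ΔG = −nFE = −6 × 96500 × +1.8951 J/mol = −1100 kJ/mol.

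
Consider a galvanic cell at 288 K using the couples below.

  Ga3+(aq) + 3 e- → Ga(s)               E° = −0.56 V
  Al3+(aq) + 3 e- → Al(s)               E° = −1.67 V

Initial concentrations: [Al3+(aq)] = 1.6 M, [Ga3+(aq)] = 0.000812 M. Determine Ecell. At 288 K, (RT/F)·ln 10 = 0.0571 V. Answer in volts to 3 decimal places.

Ga³⁺/Ga is reduced (cathode, E° = −0.56 V) and Al³⁺/Al is oxidized (anode).
E°cell = −0.56 − (−1.67) = +1.11 V, with n = 3 electrons transferred.
Balancing gives Ga3+(aq) + Al(s) → Ga(s) + Al3+(aq); hence Q = [Al3+(aq)] / [Ga3+(aq)] = 1.97×10^3 (log Q = 3.295).
E = E° − (0.0571/n)·log Q = +1.11 − (0.0571/3)(3.295) = +1.047 V.

+1.047 V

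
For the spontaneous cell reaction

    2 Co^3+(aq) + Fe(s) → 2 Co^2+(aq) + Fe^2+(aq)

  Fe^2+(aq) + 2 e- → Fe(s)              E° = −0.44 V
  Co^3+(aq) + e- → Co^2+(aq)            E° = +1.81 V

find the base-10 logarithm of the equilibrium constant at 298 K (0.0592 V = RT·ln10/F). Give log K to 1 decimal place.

log K = 76.0

The Co³⁺/Co²⁺ couple is reduced (cathode); E°cell = +1.81 − (−0.44) = +2.25 V with n = 2.
At equilibrium E = 0, so log K = nE°cell / 0.0592 = (2)(+2.25) / 0.0592 = 76.0.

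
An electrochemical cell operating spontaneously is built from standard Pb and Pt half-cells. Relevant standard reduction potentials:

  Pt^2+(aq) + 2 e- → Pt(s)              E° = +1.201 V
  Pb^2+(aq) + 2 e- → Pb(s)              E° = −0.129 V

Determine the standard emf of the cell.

+1.330 V

The Pt²⁺/Pt couple has the higher E°, so Pt ion is reduced (cathode) and Pb is oxidized (anode).
E°cell = E°(cathode) − E°(anode) = +1.201 − (−0.129) = +1.330 V.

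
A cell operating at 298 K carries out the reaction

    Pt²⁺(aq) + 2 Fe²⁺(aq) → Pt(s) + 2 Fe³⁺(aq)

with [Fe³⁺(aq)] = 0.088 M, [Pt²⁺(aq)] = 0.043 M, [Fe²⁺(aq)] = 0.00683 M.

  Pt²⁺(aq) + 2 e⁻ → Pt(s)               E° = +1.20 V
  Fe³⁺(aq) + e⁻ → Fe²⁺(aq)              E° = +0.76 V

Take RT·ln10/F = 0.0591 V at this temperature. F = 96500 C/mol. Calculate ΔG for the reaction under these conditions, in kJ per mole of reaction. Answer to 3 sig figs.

The standard cell potential is +1.20 − (+0.76) = +0.44 V, with n = 2 electrons in the balanced equation.
The reaction quotient is [Fe³⁺(aq)]^2 / ([Pt²⁺(aq)]·[Fe²⁺(aq)]^2) = 3.86×10^3; by Nernst, E = +0.44 − (0.0591/2)(3.587) = +0.3340 V.
ΔG = −nFE = −(2)(96500)(+0.3340) J/mol = −64.5 kJ/mol.

−64.5 kJ/mol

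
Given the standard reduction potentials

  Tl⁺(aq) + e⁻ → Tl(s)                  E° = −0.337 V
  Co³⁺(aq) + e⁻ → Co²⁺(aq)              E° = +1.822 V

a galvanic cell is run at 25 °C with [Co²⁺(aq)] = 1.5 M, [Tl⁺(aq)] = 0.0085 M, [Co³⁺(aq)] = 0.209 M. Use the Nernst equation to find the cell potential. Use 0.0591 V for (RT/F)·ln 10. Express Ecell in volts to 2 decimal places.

+2.23 V

The Co³⁺/Co²⁺ couple has the more positive E°, so it is the cathode; Tl⁺/Tl is the anode.
E°cell = +1.822 − (−0.337) = +2.159 V, with n = 1 electron transferred.
For the overall reaction Co³⁺(aq) + Tl(s) → Co²⁺(aq) + Tl⁺(aq), Q = ([Co²⁺(aq)]·[Tl⁺(aq)]) / [Co³⁺(aq)] = 0.061, giving log Q = −1.215.
Applying E = E° − (RT ln10/nF)·log Q gives +2.159 − (0.0591/1)(−1.215) = +2.23 V.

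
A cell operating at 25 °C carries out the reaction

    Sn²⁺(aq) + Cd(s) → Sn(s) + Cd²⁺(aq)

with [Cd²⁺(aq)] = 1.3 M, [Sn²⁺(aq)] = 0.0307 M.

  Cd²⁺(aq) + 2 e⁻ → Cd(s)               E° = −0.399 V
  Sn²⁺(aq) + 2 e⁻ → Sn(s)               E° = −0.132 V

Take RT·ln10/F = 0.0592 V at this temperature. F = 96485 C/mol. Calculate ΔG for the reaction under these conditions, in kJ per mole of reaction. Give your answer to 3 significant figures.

With Sn²⁺/Sn reduced at the cathode, E°cell = −0.132 − (−0.399) = +0.267 V and n = 2.
Q = [Cd²⁺(aq)] / [Sn²⁺(aq)] = 42.3, so log Q = 1.627 and E = +0.267 − (0.0592/2)(1.627) = +0.2188 V.
ΔG = −nFE = −(2)(96485)(+0.2188) J/mol = −42.2 kJ/mol.

−42.2 kJ/mol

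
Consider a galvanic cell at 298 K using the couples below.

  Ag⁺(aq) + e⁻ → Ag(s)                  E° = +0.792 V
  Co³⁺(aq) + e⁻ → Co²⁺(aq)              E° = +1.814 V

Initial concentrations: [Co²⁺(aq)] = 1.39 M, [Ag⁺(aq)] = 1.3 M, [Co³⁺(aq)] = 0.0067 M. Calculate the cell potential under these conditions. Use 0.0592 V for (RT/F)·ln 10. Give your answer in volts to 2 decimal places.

The Co³⁺/Co²⁺ couple has the more positive E°, so it is the cathode; Ag⁺/Ag is the anode.
The standard potential is +1.814 − (+0.792) = +1.022 V and the balanced reaction transfers n = 1 electron.
For the overall reaction Co³⁺(aq) + Ag(s) → Co²⁺(aq) + Ag⁺(aq), Q = ([Co²⁺(aq)]·[Ag⁺(aq)]) / [Co³⁺(aq)] = 270, giving log Q = 2.431.
By the Nernst equation, E = +1.022 − (0.0592/1)·(2.431) = +0.88 V.

+0.88 V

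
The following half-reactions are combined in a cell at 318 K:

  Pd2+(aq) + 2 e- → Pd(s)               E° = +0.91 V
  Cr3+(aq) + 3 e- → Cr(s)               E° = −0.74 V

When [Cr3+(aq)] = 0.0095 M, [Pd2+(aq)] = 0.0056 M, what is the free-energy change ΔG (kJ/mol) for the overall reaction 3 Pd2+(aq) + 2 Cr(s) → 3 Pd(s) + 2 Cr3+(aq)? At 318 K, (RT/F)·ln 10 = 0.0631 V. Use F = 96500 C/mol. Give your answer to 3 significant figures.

With Pd²⁺/Pd reduced at the cathode, E°cell = +0.91 − (−0.74) = +1.65 V and n = 6.
Q = [Cr3+(aq)]^2 / [Pd2+(aq)]^3 = 514, so log Q = 2.711 and E = +1.65 − (0.0631/6)(2.711) = +1.6215 V.
ΔG = −nFE = −(6)(96500)(+1.6215) J/mol = −939 kJ/mol.

−939 kJ/mol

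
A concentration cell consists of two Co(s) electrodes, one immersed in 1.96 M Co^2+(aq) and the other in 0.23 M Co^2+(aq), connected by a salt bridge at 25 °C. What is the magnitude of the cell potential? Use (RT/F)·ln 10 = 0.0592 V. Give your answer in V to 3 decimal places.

For a concentration cell E°cell = 0, since both electrodes use the same couple.
The compartment with the higher Co^2+(aq) concentration (1.96 M) acts as the cathode; ions are reduced there and produced at the dilute (0.23 M) anode.
With n = 2, Ecell = −(0.0592/2)·log([dilute]/[conc]) = −(0.0592/2)·log(0.23/1.96) = +0.028 V.

0.028 V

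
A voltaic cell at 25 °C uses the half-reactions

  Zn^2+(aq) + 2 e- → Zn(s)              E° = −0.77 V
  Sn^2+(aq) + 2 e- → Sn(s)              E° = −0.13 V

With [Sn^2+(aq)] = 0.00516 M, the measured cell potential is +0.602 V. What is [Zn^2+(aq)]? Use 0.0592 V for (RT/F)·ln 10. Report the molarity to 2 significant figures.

With Sn²⁺/Sn at the cathode and Zn²⁺/Zn at the anode, E°cell = −0.13 − (−0.77) = +0.64 V (n = 2).
Since E = E° − (0.0592/n)·log Q, log Q = n(E° − E)/0.0592 = 1.284.
For Sn^2+(aq) + Zn(s) → Sn(s) + Zn^2+(aq), the reaction quotient is Q = [Zn^2+(aq)] / [Sn^2+(aq)].
Isolating [Zn^2+(aq)] in Q = 10^{1.284} yields log [Zn^2+(aq)] = −1.003, i.e. 0.099 M.

0.099 M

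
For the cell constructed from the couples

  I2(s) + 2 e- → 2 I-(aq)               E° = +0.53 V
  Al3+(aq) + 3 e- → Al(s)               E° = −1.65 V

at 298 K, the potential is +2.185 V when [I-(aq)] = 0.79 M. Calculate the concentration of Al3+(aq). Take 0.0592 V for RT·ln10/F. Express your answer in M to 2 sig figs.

With I₂/I⁻ at the cathode and Al³⁺/Al at the anode, E°cell = +0.53 − (−1.65) = +2.18 V (n = 6).
Rearranging E = E° − (0.0592/n)·log Q gives log Q = 6(+2.18 − (+2.185))/0.0592 = −0.507.
For 3 I2(s) + 2 Al(s) → 6 I-(aq) + 2 Al3+(aq), the reaction quotient is Q = [I-(aq)]^6·[Al3+(aq)]^2.
Substituting the known concentrations and solving, log [Al3+(aq)] = 0.054 and [Al3+(aq)] = 1.1 M.

1.1 M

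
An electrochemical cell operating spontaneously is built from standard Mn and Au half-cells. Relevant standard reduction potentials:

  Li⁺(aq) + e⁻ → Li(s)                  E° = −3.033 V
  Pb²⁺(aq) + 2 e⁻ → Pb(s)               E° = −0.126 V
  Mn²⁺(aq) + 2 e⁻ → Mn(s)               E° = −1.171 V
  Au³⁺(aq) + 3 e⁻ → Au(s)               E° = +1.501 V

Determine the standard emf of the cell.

The Au³⁺/Au couple has the higher E°, so Au ion is reduced (cathode) and Mn is oxidized (anode).
E°cell = E°(cathode) − E°(anode) = +1.501 − (−1.171) = +2.672 V.

+2.672 V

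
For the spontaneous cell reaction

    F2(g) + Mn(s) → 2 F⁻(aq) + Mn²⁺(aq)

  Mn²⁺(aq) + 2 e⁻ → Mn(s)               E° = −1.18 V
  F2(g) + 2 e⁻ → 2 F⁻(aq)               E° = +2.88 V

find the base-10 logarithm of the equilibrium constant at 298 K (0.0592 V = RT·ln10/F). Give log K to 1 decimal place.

log K = 137.2

The F₂/F⁻ couple is reduced (cathode); E°cell = +2.88 − (−1.18) = +4.06 V with n = 2.
At equilibrium E = 0, so log K = nE°cell / 0.0592 = (2)(+4.06) / 0.0592 = 137.2.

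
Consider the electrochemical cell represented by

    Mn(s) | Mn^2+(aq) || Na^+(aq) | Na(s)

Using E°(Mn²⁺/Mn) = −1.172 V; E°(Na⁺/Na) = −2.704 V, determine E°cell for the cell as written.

−1.532 V

By convention the left-hand electrode in cell notation is the anode (oxidation) and the right-hand electrode is the cathode (reduction).
E°cell = E°(right) − E°(left) = −2.704 − (−1.172) = −1.532 V.
The negative sign shows that, as written, the cell would require an external voltage to drive the reaction.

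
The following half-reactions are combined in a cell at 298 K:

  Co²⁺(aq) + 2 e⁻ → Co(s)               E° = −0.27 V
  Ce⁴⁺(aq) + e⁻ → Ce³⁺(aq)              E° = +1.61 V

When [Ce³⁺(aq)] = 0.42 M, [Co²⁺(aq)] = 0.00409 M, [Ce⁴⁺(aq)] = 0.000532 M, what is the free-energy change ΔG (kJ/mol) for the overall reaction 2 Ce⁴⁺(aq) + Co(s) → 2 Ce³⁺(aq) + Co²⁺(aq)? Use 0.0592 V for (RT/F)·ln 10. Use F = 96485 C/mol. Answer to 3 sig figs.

−343 kJ/mol

With Ce⁴⁺/Ce³⁺ reduced at the cathode, E°cell = +1.61 − (−0.27) = +1.88 V and n = 2.
Q = ([Ce³⁺(aq)]^2·[Co²⁺(aq)]) / [Ce⁴⁺(aq)]^2 = 2.55×10^3, so log Q = 3.406 and E = +1.88 − (0.0592/2)(3.406) = +1.7792 V.
Then ΔG = −nFE = −2 × 96485 × +1.7792 J/mol = −343 kJ/mol.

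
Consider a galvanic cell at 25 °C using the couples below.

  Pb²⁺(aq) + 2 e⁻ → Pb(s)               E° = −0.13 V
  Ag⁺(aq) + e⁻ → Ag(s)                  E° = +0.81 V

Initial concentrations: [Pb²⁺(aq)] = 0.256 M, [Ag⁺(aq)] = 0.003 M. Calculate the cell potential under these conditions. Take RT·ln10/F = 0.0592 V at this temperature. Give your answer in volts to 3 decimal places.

+0.808 V

The Ag⁺/Ag couple has the more positive E°, so it is the cathode; Pb²⁺/Pb is the anode.
The standard potential is +0.81 − (−0.13) = +0.94 V and the balanced reaction transfers n = 2 electrons.
Balancing gives 2 Ag⁺(aq) + Pb(s) → 2 Ag(s) + Pb²⁺(aq); hence Q = [Pb²⁺(aq)] / [Ag⁺(aq)]^2 = 2.84×10^4 (log Q = 4.454).
E = E° − (0.0592/n)·log Q = +0.94 − (0.0592/2)(4.454) = +0.808 V.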